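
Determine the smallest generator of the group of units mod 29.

2

φ(29) = 29 − 1 = 28 = 2^2 · 7.
g is a primitive root iff g^(28/q) ≢ 1 (mod 29) for each prime q ∈ {2, 7}.
g = 2: 2^14 ≡ 28; 2^4 ≡ 16 — none is 1, so 2 is a primitive root.
So 2 is the smallest generator of (Z/29Z)^×.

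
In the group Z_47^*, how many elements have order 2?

φ(47) = 47 − 1 = 46 = 2 · 23.
In a cyclic group of order 46, there are φ(d) elements of order d for each divisor d of 46, and zero for non-divisors.
2 | 46, and φ(2) = 2 − 1 = 1.

1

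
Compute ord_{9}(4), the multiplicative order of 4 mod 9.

3

By Lagrange's theorem, ord_9(4) divides φ(9) = φ(3^2) = 3·(3−1) = 6 = 2 · 3.
Divisors of 6: 1, 2, 3, 6.
Compute 4^d (mod 9) for the divisors d until we hit 1:
4^1 ≡ 4 (mod 9)
4^2 ≡ 7 (mod 9)
4^3 ≡ 1 (mod 9) ✓
The smallest such exponent is 3, so the order of 4 is 3.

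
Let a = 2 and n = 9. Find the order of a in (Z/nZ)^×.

6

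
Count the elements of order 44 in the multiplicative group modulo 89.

20

φ(89) = 89 − 1 = 88 = 2^3 · 11.
(Z/89Z)^× is cyclic (|G| = 88); a cyclic group of order m has exactly φ(d) elements of each order d | m, and none otherwise.
44 = 2^2 · 11 divides 88, and φ(44) = 20.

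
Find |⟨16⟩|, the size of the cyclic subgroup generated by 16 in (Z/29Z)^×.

7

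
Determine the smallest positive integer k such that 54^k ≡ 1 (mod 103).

The order of 54 must divide φ(103) = 103 − 1 = 102 = 2 · 3 · 17.
Divisors of 102: 1, 2, 3, 6, 17, 34, 51, 102.
Compute 54^d (mod 103) for the divisors d until we hit 1:
54^1 ≡ 54 (mod 103)
54^2 ≡ 32 (mod 103)
54^3 ≡ 80 (mod 103)
54^6 ≡ 14 (mod 103)
54^17 ≡ 47 (mod 103)
54^34 ≡ 46 (mod 103)
54^51 ≡ 102 (mod 103)
54^102 ≡ 1 (mod 103) ✓
Therefore the multiplicative order of 54 modulo 103 is 102.

102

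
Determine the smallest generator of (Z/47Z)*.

φ(47) = 47 − 1 = 46 = 2 · 23.
Test candidates g = 2, 3, … against the prime factors q ∈ {2, 23} of φ(47): g is a generator iff g^(46/q) ≢ 1 for every such q.
g = 2: 2^23 ≡ 1 — hits 1, so not a primitive root.
g = 3: 3^23 ≡ 1 — hits 1, so not a primitive root.
g = 4: 4^23 ≡ 1 — hits 1, so not a primitive root.
g = 5: 5^23 ≡ 46; 5^2 ≡ 25 — none is 1, so 5 is a primitive root.
Hence the least primitive root of 47 is 5.

5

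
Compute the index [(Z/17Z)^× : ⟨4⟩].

Since 4 ∈ (Z/17Z)^×, its order divides φ(17) = 17 − 1 = 16 = 2^4.
Divisors of 16: 1, 2, 4, 8, 16.
Evaluate successive powers at the divisors of 16:
4^1 ≡ 4 (mod 17)
4^2 ≡ 16 (mod 17)
4^4 ≡ 1 (mod 17) ✓
So ord_17(4) = 4, hence |⟨4⟩| = 4.
The index is φ(17) / ord(4) = 16 / 4 = 4.

4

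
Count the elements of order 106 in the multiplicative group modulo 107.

φ(107) = 107 − 1 = 106 = 2 · 53.
Since (Z/107Z)^× is cyclic of order 106, the number of elements of order d is φ(d) when d | 106 and 0 otherwise.
106 = 2 · 53 divides 106, and φ(106) = 52.

52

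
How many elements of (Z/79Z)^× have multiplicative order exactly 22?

φ(79) = 79 − 1 = 78 = 2 · 3 · 13.
(Z/79Z)^× is cyclic (|G| = 78); a cyclic group of order m has exactly φ(d) elements of each order d | m, and none otherwise.
Here 78 is not a multiple of 22, so there are no elements of order 22.

0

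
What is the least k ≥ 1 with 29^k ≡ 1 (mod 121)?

110

ord(29) | φ(121) = φ(11^2) = 11·(11−1) = 110 = 2 · 5 · 11.
Divisors of 110: 1, 2, 5, 10, 11, 22, 55, 110.
Check 29^d mod 121 for each divisor in increasing order:
29^1 ≡ 29 (mod 121)
29^2 ≡ 115 (mod 121)
29^5 ≡ 76 (mod 121)
29^10 ≡ 89 (mod 121)
29^11 ≡ 40 (mod 121)
29^22 ≡ 27 (mod 121)
29^55 ≡ 120 (mod 121)
29^110 ≡ 1 (mod 121) ✓
Therefore the multiplicative order of 29 modulo 121 is 110.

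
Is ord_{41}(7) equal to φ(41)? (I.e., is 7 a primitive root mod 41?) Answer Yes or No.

φ(41) = 41 − 1 = 40 = 2^3 · 5.
An element g generates (Z/41Z)^× iff g^(40/q) ≢ 1 (mod 41) for each prime q ∈ {2, 5}.
7^20 ≡ 40 (mod 41)  [q = 2: ≢ 1 ✓]
7^8 ≡ 37 (mod 41)  [q = 5: ≢ 1 ✓]
Every test exponent gives a nontrivial residue, hence 7 generates the full group.

Yes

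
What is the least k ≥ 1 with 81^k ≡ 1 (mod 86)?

21

The order of 81 must divide φ(86) = φ(2)·φ(43) = 1·42 = 42 = 2 · 3 · 7.
Divisors of 42: 1, 2, 3, 6, 7, 14, 21, 42.
Compute 81^d (mod 86) for the divisors d until we hit 1:
81^1 ≡ 81 (mod 86)
81^2 ≡ 25 (mod 86)
81^3 ≡ 47 (mod 86)
81^6 ≡ 59 (mod 86)
81^7 ≡ 49 (mod 86)
81^14 ≡ 79 (mod 86)
81^21 ≡ 1 (mod 86) ✓
Hence ord(81) = 21.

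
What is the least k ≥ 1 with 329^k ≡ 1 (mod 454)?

Since 329 ∈ (Z/454Z)^×, its order divides φ(454) = φ(2)·φ(227) = 1·226 = 226 = 2 · 113.
Divisors of 226: 1, 2, 113, 226.
Compute 329^d (mod 454) for the divisors d until we hit 1:
329^1 ≡ 329
329^2 ≡ 189
329^113 ≡ 1
So ord_454(329) = 113.

113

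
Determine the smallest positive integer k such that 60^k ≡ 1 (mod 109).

ord(60) | φ(109) = 109 − 1 = 108 = 2^2 · 3^3.
Divisors of 108: 1, 2, 3, 4, 6, 9, 12, 18, 27, 36, 54, 108.
Compute 60^d (mod 109) for the divisors d until we hit 1:
60^1 ≡ 60 (mod 109)
60^2 ≡ 3 (mod 109)
60^3 ≡ 71 (mod 109)
60^4 ≡ 9 (mod 109)
60^6 ≡ 27 (mod 109)
60^9 ≡ 64 (mod 109)
60^12 ≡ 75 (mod 109)
60^18 ≡ 63 (mod 109)
60^27 ≡ 108 (mod 109)
60^36 ≡ 45 (mod 109)
60^54 ≡ 1 (mod 109) ✓
The smallest such exponent is 54, so the order of 60 is 54.

54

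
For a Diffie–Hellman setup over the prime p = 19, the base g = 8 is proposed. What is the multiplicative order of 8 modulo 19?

6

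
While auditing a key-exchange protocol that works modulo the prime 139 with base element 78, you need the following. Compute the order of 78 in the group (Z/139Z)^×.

The order of 78 must divide φ(139) = 139 − 1 = 138 = 2 · 3 · 23.
Divisors of 138: 1, 2, 3, 6, 23, 46, 69, 138.
Evaluate successive powers at the divisors of 138:
78^1 ≡ 78 (mod 139)
78^2 ≡ 107 (mod 139)
78^3 ≡ 6 (mod 139)
78^6 ≡ 36 (mod 139)
78^23 ≡ 42 (mod 139)
78^46 ≡ 96 (mod 139)
78^69 ≡ 1 (mod 139) ✓
Hence ord(78) = 69.

69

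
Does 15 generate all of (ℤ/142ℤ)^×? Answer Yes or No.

φ(142) = φ(2)·φ(71) = 1·70 = 70 = 2 · 5 · 7.
15 is a primitive root mod 142 iff 15^(φ(142)/q) ≢ 1 for every prime q | φ(142), i.e. q ∈ {2, 5, 7}.
15^35 ≡ 1 (mod 142)  [q = 2: ≡ 1 ✗]
15^14 ≡ 25 (mod 142)  [q = 5: ≢ 1 ✓]
15^10 ≡ 119 (mod 142)  [q = 7: ≢ 1 ✓]
15^35 ≡ 1 shows ord(15) | 35, strictly less than φ(142); not a primitive root.

No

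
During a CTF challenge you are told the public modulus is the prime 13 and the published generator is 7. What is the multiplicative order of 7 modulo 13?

12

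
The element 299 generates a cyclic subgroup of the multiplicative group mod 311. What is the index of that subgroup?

Since 299 ∈ (Z/311Z)^×, its order divides φ(311) = 311 − 1 = 310 = 2 · 5 · 31.
Divisors of 310: 1, 2, 5, 10, 31, 62, 155, 310.
Check 299^d mod 311 for each divisor in increasing order:
299^1 ≡ 299
299^2 ≡ 144
299^5 ≡ 279
299^10 ≡ 91
299^31 ≡ 95
299^62 ≡ 6
299^155 ≡ 310
299^310 ≡ 1
So ord_311(299) = 310, hence |⟨299⟩| = 310.
The index is φ(311) / ord(299) = 310 / 310 = 1.

1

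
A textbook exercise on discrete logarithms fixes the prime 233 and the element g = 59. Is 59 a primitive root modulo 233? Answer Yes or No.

Yes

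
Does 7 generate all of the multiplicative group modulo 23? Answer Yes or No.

φ(23) = 23 − 1 = 22 = 2 · 11.
An element g generates (Z/23Z)^× iff g^(22/q) ≢ 1 (mod 23) for each prime q ∈ {2, 11}.
7^11 ≡ 22 (mod 23)  [q = 2: ≢ 1 ✓]
7^2 ≡ 3 (mod 23)  [q = 11: ≢ 1 ✓]
All checks pass, so 7 has order 22 and is a primitive root modulo 23.

Yes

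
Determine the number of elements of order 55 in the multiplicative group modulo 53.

0

φ(53) = 53 − 1 = 52 = 2^2 · 13.
Since (Z/53Z)^× is cyclic of order 52, the number of elements of order d is φ(d) when d | 52 and 0 otherwise.
Since 55 ∤ 52, the count is 0.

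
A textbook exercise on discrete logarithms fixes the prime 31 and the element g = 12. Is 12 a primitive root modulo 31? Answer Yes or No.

φ(31) = 31 − 1 = 30 = 2 · 3 · 5.
An element g generates (Z/31Z)^× iff g^(30/q) ≢ 1 (mod 31) for each prime q ∈ {2, 3, 5}.
12^15 ≡ 30 (mod 31)  [q = 2: ≢ 1 ✓]
12^10 ≡ 25 (mod 31)  [q = 3: ≢ 1 ✓]
12^6 ≡ 2 (mod 31)  [q = 5: ≢ 1 ✓]
All checks pass, so 12 has order 30 and is a primitive root modulo 31.

Yes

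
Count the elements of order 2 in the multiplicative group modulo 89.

φ(89) = 89 − 1 = 88 = 2^3 · 11.
Since (Z/89Z)^× is cyclic of order 88, the number of elements of order d is φ(d) when d | 88 and 0 otherwise.
2 | 88, and φ(2) = 2 − 1 = 1.

1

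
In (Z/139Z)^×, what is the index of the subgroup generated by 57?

Since 57 ∈ (Z/139Z)^×, its order divides φ(139) = 139 − 1 = 138 = 2 · 3 · 23.
Divisors of 138: 1, 2, 3, 6, 23, 46, 69, 138.
Check 57^d mod 139 for each divisor in increasing order:
57^1 ≡ 57 (mod 139)
57^2 ≡ 52 (mod 139)
57^3 ≡ 45 (mod 139)
57^6 ≡ 79 (mod 139)
57^23 ≡ 1 (mod 139) ✓
So ord_139(57) = 23, hence |⟨57⟩| = 23.
The index is φ(139) / ord(57) = 138 / 23 = 6.

6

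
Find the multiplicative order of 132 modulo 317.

316

ord(132) | φ(317) = 317 − 1 = 316 = 2^2 · 79.
Divisors of 316: 1, 2, 4, 79, 158, 316.
Check 132^d mod 317 for each divisor in increasing order:
132^1 ≡ 132 (mod 317)
132^2 ≡ 306 (mod 317)
132^4 ≡ 121 (mod 317)
132^79 ≡ 114 (mod 317)
132^158 ≡ 316 (mod 317)
132^316 ≡ 1 (mod 317) ✓
Therefore the multiplicative order of 132 modulo 317 is 316.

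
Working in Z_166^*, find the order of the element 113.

41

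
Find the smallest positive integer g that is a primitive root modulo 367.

6

φ(367) = 367 − 1 = 366 = 2 · 3 · 61.
g is a primitive root iff g^(366/q) ≢ 1 (mod 367) for each prime q ∈ {2, 3, 61}.
g = 2: 2^183 ≡ 1 — hits 1, so not a primitive root.
g = 3: 3^183 ≡ 366; 3^122 ≡ 1 — hits 1, so not a primitive root.
g = 4: 4^183 ≡ 1 — hits 1, so not a primitive root.
g = 5: 5^183 ≡ 366; 5^122 ≡ 1 — hits 1, so not a primitive root.
g = 6: 6^183 ≡ 366; 6^122 ≡ 283; 6^6 ≡ 47 — none is 1, so 6 is a primitive root.
The smallest primitive root modulo 367 is 6.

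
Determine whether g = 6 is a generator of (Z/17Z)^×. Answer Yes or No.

Yes

φ(17) = 17 − 1 = 16 = 2^4.
It suffices to check that the order of 6 is not a proper divisor of 16: compute 6^(16/q) for q ∈ {2}.
6^8 ≡ 16 (mod 17)  [q = 2: ≢ 1 ✓]
Every test exponent gives a nontrivial residue, hence 6 generates the full group.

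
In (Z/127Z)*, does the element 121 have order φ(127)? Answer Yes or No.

No

φ(127) = 127 − 1 = 126 = 2 · 3^2 · 7.
Test 121^(126/q) mod 127 for each prime factor q of 126:
121^63 ≡ 1 (mod 127)  [q = 2: ≡ 1 ✗]
121^42 ≡ 107 (mod 127)  [q = 3: ≢ 1 ✓]
121^18 ≡ 64 (mod 127)  [q = 7: ≢ 1 ✓]
121^63 ≡ 1 shows ord(121) | 63, strictly less than φ(127); not a primitive root.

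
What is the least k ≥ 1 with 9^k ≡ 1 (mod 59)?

By Lagrange's theorem, ord_59(9) divides φ(59) = 59 − 1 = 58 = 2 · 29.
Divisors of 58: 1, 2, 29, 58.
Test each divisor d:
9^1 ≡ 9 (mod 59)
9^2 ≡ 22 (mod 59)
9^29 ≡ 1 (mod 59) ✓
Hence ord(9) = 29.

29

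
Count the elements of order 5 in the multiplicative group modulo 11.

4

φ(11) = 11 − 1 = 10 = 2 · 5.
Since (Z/11Z)^× is cyclic of order 10, the number of elements of order d is φ(d) when d | 10 and 0 otherwise.
5 | 10, and φ(5) = 5 − 1 = 4.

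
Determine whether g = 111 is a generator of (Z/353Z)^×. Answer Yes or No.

No

φ(353) = 353 − 1 = 352 = 2^5 · 11.
It suffices to check that the order of 111 is not a proper divisor of 352: compute 111^(352/q) for q ∈ {2, 11}.
111^176 ≡ 1 (mod 353)  [q = 2: ≡ 1 ✗]
111^32 ≡ 187 (mod 353)  [q = 11: ≢ 1 ✓]
Since 111^176 ≡ 1, the order of 111 divides 176 < 352, so 111 is not a primitive root.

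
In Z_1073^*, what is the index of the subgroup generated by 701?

The order of 701 must divide φ(1073) = φ(29·37) = (29−1)·(37−1) = 28·36 = 1008 = 2^4 · 3^2 · 7.
Divisors of 1008: 1, 2, 3, 4, 6, 7, 8, 9, 12, 14, 16, 18, 21, 24, 28, 36, 42, 48, 56, 63, 72, 84, 112, 126, 144, 168, 252, 336, 504, 1008.
Check 701^d mod 1073 for each divisor in increasing order:
701^1 ≡ 701
701^2 ≡ 1040
701^3 ≡ 473
701^4 ≡ 16
701^6 ≡ 545
701^7 ≡ 57
701^8 ≡ 256
701^9 ≡ 265
701^12 ≡ 877
701^14 ≡ 30
701^16 ≡ 83
701^18 ≡ 480
701^21 ≡ 637
701^24 ≡ 861
701^28 ≡ 900
701^36 ≡ 778
701^42 ≡ 175
701^48 ≡ 951
701^56 ≡ 958
701^63 ≡ 956
701^72 ≡ 112
701^84 ≡ 581
701^112 ≡ 349
701^126 ≡ 813
701^144 ≡ 741
701^168 ≡ 639
701^252 ≡ 1
The order of 701 is 252, so the subgroup it generates has 252 elements.
[(Z/1073Z)^× : ⟨701⟩] = 1008/252 = 4.

4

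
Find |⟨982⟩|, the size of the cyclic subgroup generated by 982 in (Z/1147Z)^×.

180

By Lagrange's theorem, ord_1147(982) divides φ(1147) = φ(31·37) = (31−1)·(37−1) = 30·36 = 1080 = 2^3 · 3^3 · 5.
Divisors of 1080: 1, 2, 3, 4, 5, 6, 8, 9, 10, 12, 15, 18, 20, 24, 27, 30, 36, 40, 45, 54, 60, 72, 90, 108, 120, 135, 180, 216, 270, 360, 540, 1080.
Compute 982^d (mod 1147) for the divisors d until we hit 1:
982^1 ≡ 982
982^2 ≡ 844
982^3 ≡ 674
982^4 ≡ 49
982^5 ≡ 1091
982^6 ≡ 64
982^8 ≡ 107
982^9 ≡ 697
982^10 ≡ 842
982^12 ≡ 655
982^15 ≡ 1022
982^18 ≡ 628
982^20 ≡ 118
982^24 ≡ 47
982^27 ≡ 709
982^30 ≡ 714
982^36 ≡ 963
982^40 ≡ 160
982^45 ≡ 216
982^54 ≡ 295
982^60 ≡ 528
982^72 ≡ 593
982^90 ≡ 776
982^108 ≡ 1000
982^120 ≡ 63
982^135 ≡ 154
982^180 ≡ 1
The smallest such exponent is 180, so the order of 982 is 180.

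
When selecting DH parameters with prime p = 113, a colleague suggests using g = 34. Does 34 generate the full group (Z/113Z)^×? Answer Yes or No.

φ(113) = 113 − 1 = 112 = 2^4 · 7.
It suffices to check that the order of 34 is not a proper divisor of 112: compute 34^(112/q) for q ∈ {2, 7}.
34^56 ≡ 112 (mod 113)  [q = 2: ≢ 1 ✓]
34^16 ≡ 16 (mod 113)  [q = 7: ≢ 1 ✓]
None equal 1, so ord_113(34) = 112: 34 is a primitive root.

Yes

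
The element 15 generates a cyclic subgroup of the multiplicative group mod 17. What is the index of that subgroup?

By Lagrange's theorem, ord_17(15) divides φ(17) = 17 − 1 = 16 = 2^4.
Divisors of 16: 1, 2, 4, 8, 16.
Check 15^d mod 17 for each divisor in increasing order:
15^1 ≡ 15 (mod 17)
15^2 ≡ 4 (mod 17)
15^4 ≡ 16 (mod 17)
15^8 ≡ 1 (mod 17) ✓
So ord_17(15) = 8, hence |⟨15⟩| = 8.
[(Z/17Z)^× : ⟨15⟩] = 16/8 = 2.

2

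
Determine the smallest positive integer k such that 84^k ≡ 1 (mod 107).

106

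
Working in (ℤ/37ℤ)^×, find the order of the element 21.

18

Since 21 ∈ (Z/37Z)^×, its order divides φ(37) = 37 − 1 = 36 = 2^2 · 3^2.
Divisors of 36: 1, 2, 3, 4, 6, 9, 12, 18, 36.
Evaluate successive powers at the divisors of 36:
21^1 ≡ 21 (mod 37)
21^2 ≡ 34 (mod 37)
21^3 ≡ 11 (mod 37)
21^4 ≡ 9 (mod 37)
21^6 ≡ 10 (mod 37)
21^9 ≡ 36 (mod 37)
21^12 ≡ 26 (mod 37)
21^18 ≡ 1 (mod 37) ✓
The smallest such exponent is 18, so the order of 21 is 18.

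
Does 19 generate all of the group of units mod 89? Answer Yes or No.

Yes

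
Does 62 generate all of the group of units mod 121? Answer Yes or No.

φ(121) = φ(11^2) = 11·(11−1) = 110 = 2 · 5 · 11.
Test 62^(110/q) mod 121 for each prime factor q of 110:
62^55 ≡ 120 (mod 121)  [q = 2: ≢ 1 ✓]
62^22 ≡ 27 (mod 121)  [q = 5: ≢ 1 ✓]
62^10 ≡ 67 (mod 121)  [q = 11: ≢ 1 ✓]
Every test exponent gives a nontrivial residue, hence 62 generates the full group.

Yes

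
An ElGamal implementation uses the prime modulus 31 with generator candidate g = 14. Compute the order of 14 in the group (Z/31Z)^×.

The order of 14 must divide φ(31) = 31 − 1 = 30 = 2 · 3 · 5.
Divisors of 30: 1, 2, 3, 5, 6, 10, 15, 30.
Evaluate successive powers at the divisors of 30:
14^1 ≡ 14 (mod 31)
14^2 ≡ 10 (mod 31)
14^3 ≡ 16 (mod 31)
14^5 ≡ 5 (mod 31)
14^6 ≡ 8 (mod 31)
14^10 ≡ 25 (mod 31)
14^15 ≡ 1 (mod 31) ✓
So ord_31(14) = 15.

15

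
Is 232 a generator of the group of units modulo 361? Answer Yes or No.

φ(361) = φ(19^2) = 19·(19−1) = 342 = 2 · 3^2 · 19.
Test 232^(342/q) mod 361 for each prime factor q of 342:
232^171 ≡ 1 (mod 361)  [q = 2: ≡ 1 ✗]
232^114 ≡ 68 (mod 361)  [q = 3: ≢ 1 ✓]
232^18 ≡ 58 (mod 361)  [q = 19: ≢ 1 ✓]
Since 232^171 ≡ 1, the order of 232 divides 171 < 342, so 232 is not a primitive root.

No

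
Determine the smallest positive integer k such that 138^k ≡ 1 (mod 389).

388

By Lagrange's theorem, ord_389(138) divides φ(389) = 389 − 1 = 388 = 2^2 · 97.
Divisors of 388: 1, 2, 4, 97, 194, 388.
Evaluate successive powers at the divisors of 388:
138^1 ≡ 138 (mod 389)
138^2 ≡ 372 (mod 389)
138^4 ≡ 289 (mod 389)
138^97 ≡ 115 (mod 389)
138^194 ≡ 388 (mod 389)
138^388 ≡ 1 (mod 389) ✓
So ord_389(138) = 388.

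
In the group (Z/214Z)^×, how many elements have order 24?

φ(214) = φ(2)·φ(107) = 1·106 = 106 = 2 · 53.
Since (Z/214Z)^× is cyclic of order 106, the number of elements of order d is φ(d) when d | 106 and 0 otherwise.
Here 106 is not a multiple of 24, so there are no elements of order 24.

0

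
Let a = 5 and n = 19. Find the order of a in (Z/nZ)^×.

Since 5 ∈ (Z/19Z)^×, its order divides φ(19) = 19 − 1 = 18 = 2 · 3^2.
Divisors of 18: 1, 2, 3, 6, 9, 18.
Check 5^d mod 19 for each divisor in increasing order:
5^1 ≡ 5
5^2 ≡ 6
5^3 ≡ 11
5^6 ≡ 7
5^9 ≡ 1
So ord_19(5) = 9.

9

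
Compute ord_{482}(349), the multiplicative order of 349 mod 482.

120

By Lagrange's theorem, ord_482(349) divides φ(482) = φ(2)·φ(241) = 1·240 = 240 = 2^4 · 3 · 5.
Divisors of 240: 1, 2, 3, 4, 5, 6, 8, 10, 12, 15, 16, 20, 24, 30, 40, 48, 60, 80, 120, 240.
Compute 349^d (mod 482) for the divisors d until we hit 1:
349^1 ≡ 349
349^2 ≡ 337
349^3 ≡ 5
349^4 ≡ 299
349^5 ≡ 239
349^6 ≡ 25
349^8 ≡ 231
349^10 ≡ 245
349^12 ≡ 143
349^15 ≡ 233
349^16 ≡ 341
349^20 ≡ 257
349^24 ≡ 205
349^30 ≡ 305
349^40 ≡ 15
349^48 ≡ 91
349^60 ≡ 481
349^80 ≡ 225
349^120 ≡ 1
The smallest such exponent is 120, so the order of 349 is 120.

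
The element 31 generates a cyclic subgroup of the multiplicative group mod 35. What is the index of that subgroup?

Since 31 ∈ (Z/35Z)^×, its order divides φ(35) = φ(5·7) = (5−1)·(7−1) = 4·6 = 24 = 2^3 · 3.
Divisors of 24: 1, 2, 3, 4, 6, 8, 12, 24.
Test each divisor d:
31^1 ≡ 31 (mod 35)
31^2 ≡ 16 (mod 35)
31^3 ≡ 6 (mod 35)
31^4 ≡ 11 (mod 35)
31^6 ≡ 1 (mod 35) ✓
So ord_35(31) = 6, hence |⟨31⟩| = 6.
[(Z/35Z)^× : ⟨31⟩] = 24/6 = 4.

4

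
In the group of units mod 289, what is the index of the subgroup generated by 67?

By Lagrange's theorem, ord_289(67) divides φ(289) = φ(17^2) = 17·(17−1) = 272 = 2^4 · 17.
Divisors of 272: 1, 2, 4, 8, 16, 17, 34, 68, 136, 272.
Evaluate successive powers at the divisors of 272:
67^1 ≡ 67
67^2 ≡ 154
67^4 ≡ 18
67^8 ≡ 35
67^16 ≡ 69
67^17 ≡ 288
67^34 ≡ 1
The order of 67 is 34, so the subgroup it generates has 34 elements.
Index = |(Z/289Z)^×| / |⟨67⟩| = 272 / 34 = 8.

8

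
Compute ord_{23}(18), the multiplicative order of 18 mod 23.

By Lagrange's theorem, ord_23(18) divides φ(23) = 23 − 1 = 22 = 2 · 11.
Divisors of 22: 1, 2, 11, 22.
Evaluate successive powers at the divisors of 22:
18^1 ≡ 18 (mod 23)
18^2 ≡ 2 (mod 23)
18^11 ≡ 1 (mod 23) ✓
The smallest such exponent is 11, so the order of 18 is 11.

11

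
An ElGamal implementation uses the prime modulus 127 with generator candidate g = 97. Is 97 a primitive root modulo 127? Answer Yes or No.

Yes

φ(127) = 127 − 1 = 126 = 2 · 3^2 · 7.
It suffices to check that the order of 97 is not a proper divisor of 126: compute 97^(126/q) for q ∈ {2, 3, 7}.
97^63 ≡ 126 (mod 127)  [q = 2: ≢ 1 ✓]
97^42 ≡ 107 (mod 127)  [q = 3: ≢ 1 ✓]
97^18 ≡ 32 (mod 127)  [q = 7: ≢ 1 ✓]
Every test exponent gives a nontrivial residue, hence 97 generates the full group.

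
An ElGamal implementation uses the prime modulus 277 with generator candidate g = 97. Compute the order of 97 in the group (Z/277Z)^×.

276

By Lagrange's theorem, ord_277(97) divides φ(277) = 277 − 1 = 276 = 2^2 · 3 · 23.
Divisors of 276: 1, 2, 3, 4, 6, 12, 23, 46, 69, 92, 138, 276.
Test each divisor d:
97^1 ≡ 97 (mod 277)
97^2 ≡ 268 (mod 277)
97^3 ≡ 235 (mod 277)
97^4 ≡ 81 (mod 277)
97^6 ≡ 102 (mod 277)
97^12 ≡ 155 (mod 277)
97^23 ≡ 182 (mod 277)
97^46 ≡ 161 (mod 277)
97^69 ≡ 217 (mod 277)
97^92 ≡ 160 (mod 277)
97^138 ≡ 276 (mod 277)
97^276 ≡ 1 (mod 277) ✓
Hence ord(97) = 276.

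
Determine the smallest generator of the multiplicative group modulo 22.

7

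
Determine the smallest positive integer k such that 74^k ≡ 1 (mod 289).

By Lagrange's theorem, ord_289(74) divides φ(289) = φ(17^2) = 17·(17−1) = 272 = 2^4 · 17.
Divisors of 272: 1, 2, 4, 8, 16, 17, 34, 68, 136, 272.
Test each divisor d:
74^1 ≡ 74 (mod 289)
74^2 ≡ 274 (mod 289)
74^4 ≡ 225 (mod 289)
74^8 ≡ 50 (mod 289)
74^16 ≡ 188 (mod 289)
74^17 ≡ 40 (mod 289)
74^34 ≡ 155 (mod 289)
74^68 ≡ 38 (mod 289)
74^136 ≡ 288 (mod 289)
74^272 ≡ 1 (mod 289) ✓
Hence ord(74) = 272.

272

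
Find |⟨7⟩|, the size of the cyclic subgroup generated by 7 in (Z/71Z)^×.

70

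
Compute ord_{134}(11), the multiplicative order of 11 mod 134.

66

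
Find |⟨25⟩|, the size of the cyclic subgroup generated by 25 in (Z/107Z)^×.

53

The order of 25 must divide φ(107) = 107 − 1 = 106 = 2 · 53.
Divisors of 106: 1, 2, 53, 106.
Test each divisor d:
25^1 ≡ 25
25^2 ≡ 90
25^53 ≡ 1
Hence ord(25) = 53.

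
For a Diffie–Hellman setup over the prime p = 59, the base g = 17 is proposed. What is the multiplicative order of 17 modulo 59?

29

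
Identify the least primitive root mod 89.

3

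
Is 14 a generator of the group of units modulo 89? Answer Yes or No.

φ(89) = 89 − 1 = 88 = 2^3 · 11.
14 is a primitive root mod 89 iff 14^(φ(89)/q) ≢ 1 for every prime q | φ(89), i.e. q ∈ {2, 11}.
14^44 ≡ 88 (mod 89)  [q = 2: ≢ 1 ✓]
14^8 ≡ 45 (mod 89)  [q = 11: ≢ 1 ✓]
Every test exponent gives a nontrivial residue, hence 14 generates the full group.

Yes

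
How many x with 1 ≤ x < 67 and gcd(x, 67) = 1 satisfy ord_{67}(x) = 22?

10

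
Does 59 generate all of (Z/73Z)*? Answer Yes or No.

Yes

φ(73) = 73 − 1 = 72 = 2^3 · 3^2.
An element g generates (Z/73Z)^× iff g^(72/q) ≢ 1 (mod 73) for each prime q ∈ {2, 3}.
59^36 ≡ 72 (mod 73)  [q = 2: ≢ 1 ✓]
59^24 ≡ 64 (mod 73)  [q = 3: ≢ 1 ✓]
All checks pass, so 59 has order 72 and is a primitive root modulo 73.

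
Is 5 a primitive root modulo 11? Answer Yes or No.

φ(11) = 11 − 1 = 10 = 2 · 5.
5 is a primitive root mod 11 iff 5^(φ(11)/q) ≢ 1 for every prime q | φ(11), i.e. q ∈ {2, 5}.
5^5 ≡ 1 (mod 11)  [q = 2: ≡ 1 ✗]
5^2 ≡ 3 (mod 11)  [q = 5: ≢ 1 ✓]
Since 5^5 ≡ 1, the order of 5 divides 5 < 10, so 5 is not a primitive root.

No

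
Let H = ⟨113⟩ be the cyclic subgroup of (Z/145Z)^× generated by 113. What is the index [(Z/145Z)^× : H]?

4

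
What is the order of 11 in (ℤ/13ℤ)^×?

The order of 11 must divide φ(13) = 13 − 1 = 12 = 2^2 · 3.
Divisors of 12: 1, 2, 3, 4, 6, 12.
Compute 11^d (mod 13) for the divisors d until we hit 1:
11^1 ≡ 11
11^2 ≡ 4
11^3 ≡ 5
11^4 ≡ 3
11^6 ≡ 12
11^12 ≡ 1
Therefore the multiplicative order of 11 modulo 13 is 12.

12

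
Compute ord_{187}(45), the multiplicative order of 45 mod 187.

16

ord(45) | φ(187) = φ(11·17) = (11−1)·(17−1) = 10·16 = 160 = 2^5 · 5.
Divisors of 160: 1, 2, 4, 5, 8, 10, 16, 20, 32, 40, 80, 160.
Evaluate successive powers at the divisors of 160:
45^1 ≡ 45 (mod 187)
45^2 ≡ 155 (mod 187)
45^4 ≡ 89 (mod 187)
45^5 ≡ 78 (mod 187)
45^8 ≡ 67 (mod 187)
45^10 ≡ 100 (mod 187)
45^16 ≡ 1 (mod 187) ✓
So ord_187(45) = 16.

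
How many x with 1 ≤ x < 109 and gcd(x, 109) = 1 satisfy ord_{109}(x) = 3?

φ(109) = 109 − 1 = 108 = 2^2 · 3^3.
In a cyclic group of order 108, there are φ(d) elements of order d for each divisor d of 108, and zero for non-divisors.
3 | 108, and φ(3) = 3 − 1 = 2.

2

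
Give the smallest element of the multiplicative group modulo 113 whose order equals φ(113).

3

φ(113) = 113 − 1 = 112 = 2^4 · 7.
Test candidates g = 2, 3, … against the prime factors q ∈ {2, 7} of φ(113): g is a generator iff g^(112/q) ≢ 1 for every such q.
g = 2: 2^56 ≡ 1 — hits 1, so not a primitive root.
g = 3: 3^56 ≡ 112; 3^16 ≡ 49 — none is 1, so 3 is a primitive root.
So 3 is the smallest generator of (Z/113Z)^×.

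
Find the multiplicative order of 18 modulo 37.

36

The order of 18 must divide φ(37) = 37 − 1 = 36 = 2^2 · 3^2.
Divisors of 36: 1, 2, 3, 4, 6, 9, 12, 18, 36.
Compute 18^d (mod 37) for the divisors d until we hit 1:
18^1 ≡ 18
18^2 ≡ 28
18^3 ≡ 23
18^4 ≡ 7
18^6 ≡ 11
18^9 ≡ 31
18^12 ≡ 10
18^18 ≡ 36
18^36 ≡ 1
The smallest such exponent is 36, so the order of 18 is 36.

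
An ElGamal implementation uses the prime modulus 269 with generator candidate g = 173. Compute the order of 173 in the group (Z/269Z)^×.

67

Since 173 ∈ (Z/269Z)^×, its order divides φ(269) = 269 − 1 = 268 = 2^2 · 67.
Divisors of 268: 1, 2, 4, 67, 134, 268.
Check 173^d mod 269 for each divisor in increasing order:
173^1 ≡ 173
173^2 ≡ 70
173^4 ≡ 58
173^67 ≡ 1
Therefore the multiplicative order of 173 modulo 269 is 67.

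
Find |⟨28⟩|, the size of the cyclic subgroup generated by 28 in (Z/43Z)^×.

By Lagrange's theorem, ord_43(28) divides φ(43) = 43 − 1 = 42 = 2 · 3 · 7.
Divisors of 42: 1, 2, 3, 6, 7, 14, 21, 42.
Check 28^d mod 43 for each divisor in increasing order:
28^1 ≡ 28 (mod 43)
28^2 ≡ 10 (mod 43)
28^3 ≡ 22 (mod 43)
28^6 ≡ 11 (mod 43)
28^7 ≡ 7 (mod 43)
28^14 ≡ 6 (mod 43)
28^21 ≡ 42 (mod 43)
28^42 ≡ 1 (mod 43) ✓
So ord_43(28) = 42.

42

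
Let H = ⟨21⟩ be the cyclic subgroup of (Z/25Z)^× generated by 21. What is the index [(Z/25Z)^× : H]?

By Lagrange's theorem, ord_25(21) divides φ(25) = φ(5^2) = 5·(5−1) = 20 = 2^2 · 5.
Divisors of 20: 1, 2, 4, 5, 10, 20.
Test each divisor d:
21^1 ≡ 21 (mod 25)
21^2 ≡ 16 (mod 25)
21^4 ≡ 6 (mod 25)
21^5 ≡ 1 (mod 25) ✓
The order of 21 is 5, so the subgroup it generates has 5 elements.
The index is φ(25) / ord(21) = 20 / 5 = 4.

4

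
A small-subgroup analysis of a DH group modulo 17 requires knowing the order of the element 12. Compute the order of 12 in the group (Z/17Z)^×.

16

The order of 12 must divide φ(17) = 17 − 1 = 16 = 2^4.
Divisors of 16: 1, 2, 4, 8, 16.
Check 12^d mod 17 for each divisor in increasing order:
12^1 ≡ 12 (mod 17)
12^2 ≡ 8 (mod 17)
12^4 ≡ 13 (mod 17)
12^8 ≡ 16 (mod 17)
12^16 ≡ 1 (mod 17) ✓
So ord_17(12) = 16.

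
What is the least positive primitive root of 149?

2

φ(149) = 149 − 1 = 148 = 2^2 · 37.
Test candidates g = 2, 3, … against the prime factors q ∈ {2, 37} of φ(149): g is a generator iff g^(148/q) ≢ 1 for every such q.
g = 2: 2^74 ≡ 148; 2^4 ≡ 16 — none is 1, so 2 is a primitive root.
Hence the least primitive root of 149 is 2.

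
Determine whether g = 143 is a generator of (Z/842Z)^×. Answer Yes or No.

Yes

φ(842) = φ(2)·φ(421) = 1·420 = 420 = 2^2 · 3 · 5 · 7.
It suffices to check that the order of 143 is not a proper divisor of 420: compute 143^(420/q) for q ∈ {2, 3, 5, 7}.
143^210 ≡ 841 (mod 842)  [q = 2: ≢ 1 ✓]
143^140 ≡ 821 (mod 842)  [q = 3: ≢ 1 ✓]
143^84 ≡ 673 (mod 842)  [q = 5: ≢ 1 ✓]
143^60 ≡ 247 (mod 842)  [q = 7: ≢ 1 ✓]
All checks pass, so 143 has order 420 and is a primitive root modulo 842.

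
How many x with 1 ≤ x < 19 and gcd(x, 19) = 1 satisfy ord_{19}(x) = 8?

φ(19) = 19 − 1 = 18 = 2 · 3^2.
(Z/19Z)^× is cyclic (|G| = 18); a cyclic group of order m has exactly φ(d) elements of each order d | m, and none otherwise.
Since 8 ∤ 18, the count is 0.

0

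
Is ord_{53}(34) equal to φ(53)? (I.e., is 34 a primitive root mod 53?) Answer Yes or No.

Yes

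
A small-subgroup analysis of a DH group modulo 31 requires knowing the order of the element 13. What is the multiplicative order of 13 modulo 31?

By Lagrange's theorem, ord_31(13) divides φ(31) = 31 − 1 = 30 = 2 · 3 · 5.
Divisors of 30: 1, 2, 3, 5, 6, 10, 15, 30.
Test each divisor d:
13^1 ≡ 13
13^2 ≡ 14
13^3 ≡ 27
13^5 ≡ 6
13^6 ≡ 16
13^10 ≡ 5
13^15 ≡ 30
13^30 ≡ 1
The smallest such exponent is 30, so the order of 13 is 30.

30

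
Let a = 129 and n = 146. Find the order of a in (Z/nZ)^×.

24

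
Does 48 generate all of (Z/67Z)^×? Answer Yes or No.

φ(67) = 67 − 1 = 66 = 2 · 3 · 11.
Test 48^(66/q) mod 67 for each prime factor q of 66:
48^33 ≡ 66 (mod 67)  [q = 2: ≢ 1 ✓]
48^22 ≡ 37 (mod 67)  [q = 3: ≢ 1 ✓]
48^6 ≡ 22 (mod 67)  [q = 11: ≢ 1 ✓]
Every test exponent gives a nontrivial residue, hence 48 generates the full group.

Yes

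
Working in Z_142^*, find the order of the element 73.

The order of 73 must divide φ(142) = φ(2)·φ(71) = 1·70 = 70 = 2 · 5 · 7.
Divisors of 70: 1, 2, 5, 7, 10, 14, 35, 70.
Evaluate successive powers at the divisors of 70:
73^1 ≡ 73 (mod 142)
73^2 ≡ 75 (mod 142)
73^5 ≡ 103 (mod 142)
73^7 ≡ 57 (mod 142)
73^10 ≡ 101 (mod 142)
73^14 ≡ 125 (mod 142)
73^35 ≡ 1 (mod 142) ✓
The smallest such exponent is 35, so the order of 73 is 35.

35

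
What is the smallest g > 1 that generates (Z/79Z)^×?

3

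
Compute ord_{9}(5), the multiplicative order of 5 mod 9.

ord(5) | φ(9) = φ(3^2) = 3·(3−1) = 6 = 2 · 3.
Divisors of 6: 1, 2, 3, 6.
Test each divisor d:
5^1 ≡ 5
5^2 ≡ 7
5^3 ≡ 8
5^6 ≡ 1
So ord_9(5) = 6.

6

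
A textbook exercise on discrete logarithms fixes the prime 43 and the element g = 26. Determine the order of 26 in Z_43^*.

42

By Lagrange's theorem, ord_43(26) divides φ(43) = 43 − 1 = 42 = 2 · 3 · 7.
Divisors of 42: 1, 2, 3, 6, 7, 14, 21, 42.
Evaluate successive powers at the divisors of 42:
26^1 ≡ 26
26^2 ≡ 31
26^3 ≡ 32
26^6 ≡ 35
26^7 ≡ 7
26^14 ≡ 6
26^21 ≡ 42
26^42 ≡ 1
Therefore the multiplicative order of 26 modulo 43 is 42.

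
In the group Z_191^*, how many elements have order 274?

φ(191) = 191 − 1 = 190 = 2 · 5 · 19.
In a cyclic group of order 190, there are φ(d) elements of order d for each divisor d of 190, and zero for non-divisors.
Since 274 ∤ 190, the count is 0.

0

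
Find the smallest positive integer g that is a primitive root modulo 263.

5

φ(263) = 263 − 1 = 262 = 2 · 131.
Test candidates g = 2, 3, … against the prime factors q ∈ {2, 131} of φ(263): g is a generator iff g^(262/q) ≢ 1 for every such q.
g = 2: 2^131 ≡ 1 — hits 1, so not a primitive root.
g = 3: 3^131 ≡ 1 — hits 1, so not a primitive root.
g = 4: 4^131 ≡ 1 — hits 1, so not a primitive root.
g = 5: 5^131 ≡ 262; 5^2 ≡ 25 — none is 1, so 5 is a primitive root.
The smallest primitive root modulo 263 is 5.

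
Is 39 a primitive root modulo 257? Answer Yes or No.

Yes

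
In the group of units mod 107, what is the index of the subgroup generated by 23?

2

By Lagrange's theorem, ord_107(23) divides φ(107) = 107 − 1 = 106 = 2 · 53.
Divisors of 106: 1, 2, 53, 106.
Compute 23^d (mod 107) for the divisors d until we hit 1:
23^1 ≡ 23 (mod 107)
23^2 ≡ 101 (mod 107)
23^53 ≡ 1 (mod 107) ✓
Thus |⟨23⟩| = ord(23) = 53.
Index = |(Z/107Z)^×| / |⟨23⟩| = 106 / 53 = 2.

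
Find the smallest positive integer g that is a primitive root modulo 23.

φ(23) = 23 − 1 = 22 = 2 · 11.
Test candidates g = 2, 3, … against the prime factors q ∈ {2, 11} of φ(23): g is a generator iff g^(22/q) ≢ 1 for every such q.
g = 2: 2^11 ≡ 1 — hits 1, so not a primitive root.
g = 3: 3^11 ≡ 1 — hits 1, so not a primitive root.
g = 4: 4^11 ≡ 1 — hits 1, so not a primitive root.
g = 5: 5^11 ≡ 22; 5^2 ≡ 2 — none is 1, so 5 is a primitive root.
The smallest primitive root modulo 23 is 5.

5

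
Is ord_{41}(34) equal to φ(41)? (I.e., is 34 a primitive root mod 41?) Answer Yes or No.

Yes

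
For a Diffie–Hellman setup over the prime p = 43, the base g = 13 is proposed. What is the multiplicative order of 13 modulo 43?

21

The order of 13 must divide φ(43) = 43 − 1 = 42 = 2 · 3 · 7.
Divisors of 42: 1, 2, 3, 6, 7, 14, 21, 42.
Check 13^d mod 43 for each divisor in increasing order:
13^1 ≡ 13 (mod 43)
13^2 ≡ 40 (mod 43)
13^3 ≡ 4 (mod 43)
13^6 ≡ 16 (mod 43)
13^7 ≡ 36 (mod 43)
13^14 ≡ 6 (mod 43)
13^21 ≡ 1 (mod 43) ✓
Hence ord(13) = 21.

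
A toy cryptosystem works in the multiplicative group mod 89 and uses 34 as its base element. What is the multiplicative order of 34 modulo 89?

4

ord(34) | φ(89) = 89 − 1 = 88 = 2^3 · 11.
Divisors of 88: 1, 2, 4, 8, 11, 22, 44, 88.
Test each divisor d:
34^1 ≡ 34 (mod 89)
34^2 ≡ 88 (mod 89)
34^4 ≡ 1 (mod 89) ✓
The smallest such exponent is 4, so the order of 34 is 4.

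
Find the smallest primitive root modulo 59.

2

φ(59) = 59 − 1 = 58 = 2 · 29.
g is a primitive root iff g^(58/q) ≢ 1 (mod 59) for each prime q ∈ {2, 29}.
g = 2: 2^29 ≡ 58; 2^2 ≡ 4 — none is 1, so 2 is a primitive root.
So 2 is the smallest generator of (Z/59Z)^×.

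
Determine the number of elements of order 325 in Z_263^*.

0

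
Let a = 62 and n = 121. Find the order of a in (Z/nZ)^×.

110

ord(62) | φ(121) = φ(11^2) = 11·(11−1) = 110 = 2 · 5 · 11.
Divisors of 110: 1, 2, 5, 10, 11, 22, 55, 110.
Compute 62^d (mod 121) for the divisors d until we hit 1:
62^1 ≡ 62
62^2 ≡ 93
62^5 ≡ 87
62^10 ≡ 67
62^11 ≡ 40
62^22 ≡ 27
62^55 ≡ 120
62^110 ≡ 1
Hence ord(62) = 110.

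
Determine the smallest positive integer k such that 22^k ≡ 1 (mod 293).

73

Since 22 ∈ (Z/293Z)^×, its order divides φ(293) = 293 − 1 = 292 = 2^2 · 73.
Divisors of 292: 1, 2, 4, 73, 146, 292.
Test each divisor d:
22^1 ≡ 22 (mod 293)
22^2 ≡ 191 (mod 293)
22^4 ≡ 149 (mod 293)
22^73 ≡ 1 (mod 293) ✓
So ord_293(22) = 73.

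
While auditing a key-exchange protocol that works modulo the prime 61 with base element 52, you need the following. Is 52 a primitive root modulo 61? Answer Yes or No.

φ(61) = 61 − 1 = 60 = 2^2 · 3 · 5.
Test 52^(60/q) mod 61 for each prime factor q of 60:
52^30 ≡ 1 (mod 61)  [q = 2: ≡ 1 ✗]
52^20 ≡ 1 (mod 61)  [q = 3: ≡ 1 ✗]
52^12 ≡ 20 (mod 61)  [q = 5: ≢ 1 ✓]
52^30 ≡ 1 shows ord(52) | 30, strictly less than φ(61); not a primitive root.

No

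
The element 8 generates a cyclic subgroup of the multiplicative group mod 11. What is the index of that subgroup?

1

The order of 8 must divide φ(11) = 11 − 1 = 10 = 2 · 5.
Divisors of 10: 1, 2, 5, 10.
Test each divisor d:
8^1 ≡ 8 (mod 11)
8^2 ≡ 9 (mod 11)
8^5 ≡ 10 (mod 11)
8^10 ≡ 1 (mod 11) ✓
The order of 8 is 10, so the subgroup it generates has 10 elements.
The index is φ(11) / ord(8) = 10 / 10 = 1.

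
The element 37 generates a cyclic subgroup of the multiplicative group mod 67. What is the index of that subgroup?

22

By Lagrange's theorem, ord_67(37) divides φ(67) = 67 − 1 = 66 = 2 · 3 · 11.
Divisors of 66: 1, 2, 3, 6, 11, 22, 33, 66.
Test each divisor d:
37^1 ≡ 37
37^2 ≡ 29
37^3 ≡ 1
Thus |⟨37⟩| = ord(37) = 3.
The index is φ(67) / ord(37) = 66 / 3 = 22.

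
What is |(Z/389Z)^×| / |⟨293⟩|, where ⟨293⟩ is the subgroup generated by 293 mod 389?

By Lagrange's theorem, ord_389(293) divides φ(389) = 389 − 1 = 388 = 2^2 · 97.
Divisors of 388: 1, 2, 4, 97, 194, 388.
Check 293^d mod 389 for each divisor in increasing order:
293^1 ≡ 293 (mod 389)
293^2 ≡ 269 (mod 389)
293^4 ≡ 7 (mod 389)
293^97 ≡ 388 (mod 389)
293^194 ≡ 1 (mod 389) ✓
The order of 293 is 194, so the subgroup it generates has 194 elements.
The index is φ(389) / ord(293) = 388 / 194 = 2.

2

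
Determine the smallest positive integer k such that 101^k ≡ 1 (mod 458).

By Lagrange's theorem, ord_458(101) divides φ(458) = φ(2)·φ(229) = 1·228 = 228 = 2^2 · 3 · 19.
Divisors of 228: 1, 2, 3, 4, 6, 12, 19, 38, 57, 76, 114, 228.
Evaluate successive powers at the divisors of 228:
101^1 ≡ 101
101^2 ≡ 125
101^3 ≡ 259
101^4 ≡ 53
101^6 ≡ 213
101^12 ≡ 27
101^19 ≡ 107
101^38 ≡ 457
101^57 ≡ 351
101^76 ≡ 1
The smallest such exponent is 76, so the order of 101 is 76.

76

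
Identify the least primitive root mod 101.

φ(101) = 101 − 1 = 100 = 2^2 · 5^2.
Test candidates g = 2, 3, … against the prime factors q ∈ {2, 5} of φ(101): g is a generator iff g^(100/q) ≢ 1 for every such q.
g = 2: 2^50 ≡ 100; 2^20 ≡ 95 — none is 1, so 2 is a primitive root.
Hence the least primitive root of 101 is 2.

2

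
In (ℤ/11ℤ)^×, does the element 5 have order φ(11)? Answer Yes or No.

No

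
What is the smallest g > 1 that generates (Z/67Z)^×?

2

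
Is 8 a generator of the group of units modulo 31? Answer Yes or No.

φ(31) = 31 − 1 = 30 = 2 · 3 · 5.
It suffices to check that the order of 8 is not a proper divisor of 30: compute 8^(30/q) for q ∈ {2, 3, 5}.
8^15 ≡ 1 (mod 31)  [q = 2: ≡ 1 ✗]
8^10 ≡ 1 (mod 31)  [q = 3: ≡ 1 ✗]
8^6 ≡ 8 (mod 31)  [q = 5: ≢ 1 ✓]
Since 8^15 ≡ 1, the order of 8 divides 15 < 30, so 8 is not a primitive root.

No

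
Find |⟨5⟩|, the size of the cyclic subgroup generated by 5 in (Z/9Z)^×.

6

The order of 5 must divide φ(9) = φ(3^2) = 3·(3−1) = 6 = 2 · 3.
Divisors of 6: 1, 2, 3, 6.
Evaluate successive powers at the divisors of 6:
5^1 ≡ 5
5^2 ≡ 7
5^3 ≡ 8
5^6 ≡ 1
The smallest such exponent is 6, so the order of 5 is 6.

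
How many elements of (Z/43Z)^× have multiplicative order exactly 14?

φ(43) = 43 − 1 = 42 = 2 · 3 · 7.
In a cyclic group of order 42, there are φ(d) elements of order d for each divisor d of 42, and zero for non-divisors.
14 = 2 · 7 divides 42, and φ(14) = 6.

6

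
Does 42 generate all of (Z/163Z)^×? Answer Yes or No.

Yes

φ(163) = 163 − 1 = 162 = 2 · 3^4.
It suffices to check that the order of 42 is not a proper divisor of 162: compute 42^(162/q) for q ∈ {2, 3}.
42^81 ≡ 162 (mod 163)  [q = 2: ≢ 1 ✓]
42^54 ≡ 104 (mod 163)  [q = 3: ≢ 1 ✓]
All checks pass, so 42 has order 162 and is a primitive root modulo 163.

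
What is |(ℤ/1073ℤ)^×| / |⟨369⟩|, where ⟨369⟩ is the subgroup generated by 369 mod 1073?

36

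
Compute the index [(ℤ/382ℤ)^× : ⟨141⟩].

1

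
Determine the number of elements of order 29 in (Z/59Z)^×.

28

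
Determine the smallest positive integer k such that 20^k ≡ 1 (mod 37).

36

The order of 20 must divide φ(37) = 37 − 1 = 36 = 2^2 · 3^2.
Divisors of 36: 1, 2, 3, 4, 6, 9, 12, 18, 36.
Compute 20^d (mod 37) for the divisors d until we hit 1:
20^1 ≡ 20
20^2 ≡ 30
20^3 ≡ 8
20^4 ≡ 12
20^6 ≡ 27
20^9 ≡ 31
20^12 ≡ 26
20^18 ≡ 36
20^36 ≡ 1
Hence ord(20) = 36.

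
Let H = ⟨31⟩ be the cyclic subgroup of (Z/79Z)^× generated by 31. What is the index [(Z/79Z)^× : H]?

2

By Lagrange's theorem, ord_79(31) divides φ(79) = 79 − 1 = 78 = 2 · 3 · 13.
Divisors of 78: 1, 2, 3, 6, 13, 26, 39, 78.
Evaluate successive powers at the divisors of 78:
31^1 ≡ 31 (mod 79)
31^2 ≡ 13 (mod 79)
31^3 ≡ 8 (mod 79)
31^6 ≡ 64 (mod 79)
31^13 ≡ 23 (mod 79)
31^26 ≡ 55 (mod 79)
31^39 ≡ 1 (mod 79) ✓
The order of 31 is 39, so the subgroup it generates has 39 elements.
The index is φ(79) / ord(31) = 78 / 39 = 2.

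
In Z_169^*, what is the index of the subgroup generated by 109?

Since 109 ∈ (Z/169Z)^×, its order divides φ(169) = φ(13^2) = 13·(13−1) = 156 = 2^2 · 3 · 13.
Divisors of 156: 1, 2, 3, 4, 6, 12, 13, 26, 39, 52, 78, 156.
Check 109^d mod 169 for each divisor in increasing order:
109^1 ≡ 109 (mod 169)
109^2 ≡ 51 (mod 169)
109^3 ≡ 151 (mod 169)
109^4 ≡ 66 (mod 169)
109^6 ≡ 155 (mod 169)
109^12 ≡ 27 (mod 169)
109^13 ≡ 70 (mod 169)
109^26 ≡ 168 (mod 169)
109^39 ≡ 99 (mod 169)
109^52 ≡ 1 (mod 169) ✓
Thus |⟨109⟩| = ord(109) = 52.
The index is φ(169) / ord(109) = 156 / 52 = 3.

3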